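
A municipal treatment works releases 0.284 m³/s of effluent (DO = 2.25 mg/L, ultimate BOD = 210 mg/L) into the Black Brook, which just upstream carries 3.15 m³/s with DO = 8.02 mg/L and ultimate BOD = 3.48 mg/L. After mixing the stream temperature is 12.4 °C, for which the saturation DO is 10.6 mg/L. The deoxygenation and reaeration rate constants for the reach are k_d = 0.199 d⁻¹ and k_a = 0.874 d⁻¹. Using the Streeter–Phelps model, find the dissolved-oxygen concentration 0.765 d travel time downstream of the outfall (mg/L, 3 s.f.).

Mixed DO = (3.15×8.02 + 0.284×2.25)/(3.15+0.284) = 25.90/3.434 = 7.543 mg/L.
Mixed L₀ = (3.15×3.48 + 0.284×210)/(3.434) = 70.60/3.434 = 20.56 mg/L.
Initial deficit D₀ = C_s − DO₀ = 10.6 − 7.543 = 3.057 mg/L.
D(0.765) = [0.199×20.56/(0.874−0.199)](e^(−0.199×0.765) − e^(−0.874×0.765)) + 3.057 e^(−0.874×0.765)
= 6.061 × (0.8588 − 0.5124) + 3.057 × 0.5124 = 3.666 mg/L.
DO = 10.6 − 3.666 = 6.934 mg/L.

DO ≈ 6.93 mg/L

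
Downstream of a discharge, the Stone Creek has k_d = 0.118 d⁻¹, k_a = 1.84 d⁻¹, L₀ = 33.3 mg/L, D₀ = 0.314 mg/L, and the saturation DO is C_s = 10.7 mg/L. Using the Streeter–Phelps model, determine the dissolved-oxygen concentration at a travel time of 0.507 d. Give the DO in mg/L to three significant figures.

DO ≈ 9.32 mg/L

k_d L₀/(k_a−k_d) = 0.118×33.3/(1.84−0.118) = 3.929/1.722 = 2.282 mg/L.
e^(−k_d t) = e^(−0.118×0.5070) = 0.9419; e^(−k_a t) = e^(−1.84×0.5070) = 0.3934.
D = 2.282 × (0.9419 − 0.3934) + 0.314 × 0.3934 = 1.252 + 0.1235 = 1.375 mg/L.
DO = C_s − D = 10.7 − 1.375 = 9.325 mg/L.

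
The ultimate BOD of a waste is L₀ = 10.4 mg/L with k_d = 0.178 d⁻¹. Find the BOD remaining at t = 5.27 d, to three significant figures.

L ≈ 4.07 mg/L

L_t = L₀ e^(−k_d t) = 10.4 × e^(−0.178×5.27) = 10.4 × 0.3914 = 4.070 mg/L.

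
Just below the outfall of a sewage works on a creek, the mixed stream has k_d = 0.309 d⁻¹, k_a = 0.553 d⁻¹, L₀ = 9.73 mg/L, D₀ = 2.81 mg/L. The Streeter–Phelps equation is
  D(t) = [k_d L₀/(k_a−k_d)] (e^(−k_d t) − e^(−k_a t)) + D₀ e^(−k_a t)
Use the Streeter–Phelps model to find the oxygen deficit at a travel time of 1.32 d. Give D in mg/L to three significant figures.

D ≈ 3.61 mg/L

k_d L₀/(k_a−k_d) = 0.309×9.73/(0.553−0.309) = 3.007/0.2440 = 12.32 mg/L.
e^(−k_d t) = e^(−0.309×1.320) = 0.6651; e^(−k_a t) = e^(−0.553×1.320) = 0.4819.
D = 12.32 × (0.6651 − 0.4819) + 2.81 × 0.4819 = 2.257 + 1.354 = 3.611 mg/L.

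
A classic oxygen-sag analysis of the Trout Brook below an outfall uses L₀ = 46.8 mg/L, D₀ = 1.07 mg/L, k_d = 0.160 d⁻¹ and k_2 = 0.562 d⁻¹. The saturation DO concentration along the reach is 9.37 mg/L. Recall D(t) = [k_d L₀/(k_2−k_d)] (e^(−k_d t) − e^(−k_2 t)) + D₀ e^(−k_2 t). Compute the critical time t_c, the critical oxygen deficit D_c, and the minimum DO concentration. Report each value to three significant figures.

At the critical point dD/dt = 0, so k_d L₀ e^(−k_d t) = k_2 D. Substituting D(t) from the Streeter–Phelps equation and solving for t gives
t_c = ln[(k_2/k_d)(1 − D₀(k_2−k_d)/(k_d L₀))] / (k_2−k_d).
Here k_2−k_d = 0.4020 d⁻¹ and 1 − D₀(k_2−k_d)/(k_d L₀) = 1 − 1.07×0.4020/(0.160×46.8) = 0.9426, so
t_c = ln(3.513 × 0.9426) / 0.4020 = 1.197 / 0.4020 = 2.978 d.
D_c = (k_d/k_2) L₀ e^(−k_d t_c) = (0.160/0.562) × 46.8 × e^(−0.160×2.978) = 0.2847 × 46.8 × 0.6210 = 8.274 mg/L.
Minimum DO = C_s − D_c = 9.37 − 8.274 = 1.096 mg/L.

t_c ≈ 2.98 d; D_c ≈ 8.27 mg/L; min DO ≈ 1.10 mg/L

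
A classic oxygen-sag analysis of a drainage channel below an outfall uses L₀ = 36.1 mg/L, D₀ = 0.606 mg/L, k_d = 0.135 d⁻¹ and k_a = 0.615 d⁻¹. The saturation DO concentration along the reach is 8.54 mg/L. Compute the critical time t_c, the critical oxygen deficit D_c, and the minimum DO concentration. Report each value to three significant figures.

At the critical point dD/dt = 0, so k_d L₀ e^(−k_d t) = k_a D. Substituting D(t) from the Streeter–Phelps equation and solving for t gives
t_c = ln[(k_a/k_d)(1 − D₀(k_a−k_d)/(k_d L₀))] / (k_a−k_d).
Here k_a−k_d = 0.4800 d⁻¹ and 1 − D₀(k_a−k_d)/(k_d L₀) = 1 − 0.606×0.4800/(0.135×36.1) = 0.9403, so
t_c = ln(4.556 × 0.9403) / 0.4800 = 1.455 / 0.4800 = 3.031 d.
L(t_c) = L₀ e^(−k_d t_c) = 36.1 × 0.6642 = 23.98 mg/L, and at the critical point k_a D_c = k_d L, so D_c = (0.135/0.615) × 23.98 = 5.263 mg/L.
Minimum DO = C_s − D_c = 8.54 − 5.263 = 3.277 mg/L.

t_c ≈ 3.03 d; D_c ≈ 5.26 mg/L; min DO ≈ 3.28 mg/L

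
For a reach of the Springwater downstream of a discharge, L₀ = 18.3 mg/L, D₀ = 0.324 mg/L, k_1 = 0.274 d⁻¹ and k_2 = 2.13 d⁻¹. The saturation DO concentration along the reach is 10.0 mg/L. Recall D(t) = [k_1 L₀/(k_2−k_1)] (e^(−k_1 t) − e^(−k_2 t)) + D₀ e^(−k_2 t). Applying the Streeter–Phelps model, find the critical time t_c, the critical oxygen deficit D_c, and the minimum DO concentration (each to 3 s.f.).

t_c ≈ 1.04 d; D_c ≈ 1.77 mg/L; min DO ≈ 8.23 mg/L

At the critical point dD/dt = 0, so k_1 L₀ e^(−k_1 t) = k_2 D. Substituting D(t) from the Streeter–Phelps equation and solving for t gives
t_c = ln[(k_2/k_1)(1 − D₀(k_2−k_1)/(k_1 L₀))] / (k_2−k_1).
Here k_2−k_1 = 1.856 d⁻¹ and 1 − D₀(k_2−k_1)/(k_1 L₀) = 1 − 0.324×1.856/(0.274×18.3) = 0.8801, so
t_c = ln(7.774 × 0.8801) / 1.856 = 1.923 / 1.856 = 1.036 d.
D_c = (k_1/k_2) L₀ e^(−k_1 t_c) = (0.274/2.13) × 18.3 × e^(−0.274×1.036) = 0.1286 × 18.3 × 0.7528 = 1.772 mg/L.
Minimum DO = C_s − D_c = 10.0 − 1.772 = 8.228 mg/L.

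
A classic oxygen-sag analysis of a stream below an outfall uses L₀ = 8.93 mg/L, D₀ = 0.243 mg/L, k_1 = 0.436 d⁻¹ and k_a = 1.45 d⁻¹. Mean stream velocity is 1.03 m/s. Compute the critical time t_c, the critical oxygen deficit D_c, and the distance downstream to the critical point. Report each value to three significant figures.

t_c ≈ 1.12 d; D_c ≈ 1.65 mg/L; x_c ≈ 99.7 km

t_c = [1/(k_a−k_1)] ln[(k_a/k_1)(1 − D₀(k_a−k_1)/(k_1 L₀))]
= [1/(1.45−0.436)] ln[(1.45/0.436)(1 − 0.243×1.014/(0.436×8.93))]
= (1/1.014) ln[3.326 × 0.9367] = 0.9862 × ln(3.115) = 0.9862 × 1.136 = 1.121 d.
D_c = (k_1/k_a) L₀ e^(−k_1 t_c) = (0.436/1.45) × 8.93 × e^(−0.436×1.121) = 0.3007 × 8.93 × 0.6135 = 1.647 mg/L.
x_c = v t_c = 1.03 m/s × 1.121 d × 86400 s/d = 99730 m ≈ 99.7 km.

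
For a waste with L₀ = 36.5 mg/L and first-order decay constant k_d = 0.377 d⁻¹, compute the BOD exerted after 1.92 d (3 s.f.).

y_t = L₀(1 − e^(−k_d t)) = 36.5 × (1 − e^(−0.377×1.92))
= 36.5 × (1 − 0.4849) = 36.5 × 0.5151 = 18.80 mg/L.

y ≈ 18.8 mg/L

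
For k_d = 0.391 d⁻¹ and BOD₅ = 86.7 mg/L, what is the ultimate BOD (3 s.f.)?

L₀ ≈ 101 mg/L

BOD₅ = L₀(1 − e^(−5k_d)) ⇒ L₀ = BOD₅ / (1 − e^(−5×0.391))
= 86.7 / (1 − 0.1416) = 86.7 / 0.8584 = 101.0 mg/L.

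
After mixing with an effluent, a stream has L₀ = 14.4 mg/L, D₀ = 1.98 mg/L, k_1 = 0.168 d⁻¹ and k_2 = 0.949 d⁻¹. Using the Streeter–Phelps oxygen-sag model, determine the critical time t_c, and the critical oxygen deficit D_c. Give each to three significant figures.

t_c ≈ 0.912 d; D_c ≈ 2.19 mg/L

With k_2/k_1 = 5.649 and 1 − D₀(k_2−k_1)/(k_1 L₀) = 0.3608,
t_c = ln(5.649 × 0.3608) / (0.949 − 0.168) = ln(2.038) / 0.7810 = 0.7120/0.7810 = 0.9116 d.
D_c = (k_1/k_2) L₀ e^(−k_1 t_c) = (0.168/0.949) × 14.4 × e^(−0.168×0.9116) = 0.1770 × 14.4 × 0.8580 = 2.187 mg/L.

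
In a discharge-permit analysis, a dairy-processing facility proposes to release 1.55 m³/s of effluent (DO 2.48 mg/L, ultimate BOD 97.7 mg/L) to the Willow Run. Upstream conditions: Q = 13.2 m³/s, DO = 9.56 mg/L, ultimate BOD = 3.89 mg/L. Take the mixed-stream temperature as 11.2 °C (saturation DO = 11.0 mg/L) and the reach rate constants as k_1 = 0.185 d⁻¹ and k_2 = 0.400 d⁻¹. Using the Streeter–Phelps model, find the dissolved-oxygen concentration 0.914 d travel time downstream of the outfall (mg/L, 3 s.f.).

Mixed DO = (13.2×9.56 + 1.55×2.48)/(13.2+1.55) = 130.0/14.75 = 8.816 mg/L.
Mixed L₀ = (13.2×3.89 + 1.55×97.7)/(14.75) = 202.8/14.75 = 13.75 mg/L.
Initial deficit D₀ = C_s − DO₀ = 11.0 − 8.816 = 2.184 mg/L.
D(0.914) = [0.185×13.75/(0.400−0.185)](e^(−0.185×0.914) − e^(−0.400×0.914)) + 2.184 e^(−0.400×0.914)
= 11.83 × (0.8444 − 0.6938) + 2.184 × 0.6938 = 3.297 mg/L.
DO = 11.0 − 3.297 = 7.703 mg/L.

DO ≈ 7.70 mg/L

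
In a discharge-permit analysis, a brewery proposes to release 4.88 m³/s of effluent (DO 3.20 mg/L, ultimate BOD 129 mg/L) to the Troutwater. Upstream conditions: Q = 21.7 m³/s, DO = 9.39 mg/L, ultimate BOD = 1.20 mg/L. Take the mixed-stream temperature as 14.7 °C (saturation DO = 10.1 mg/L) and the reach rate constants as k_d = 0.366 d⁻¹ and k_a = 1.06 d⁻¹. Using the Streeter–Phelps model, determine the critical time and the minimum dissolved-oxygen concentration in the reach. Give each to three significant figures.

t_c ≈ 1.31 d; minimum DO ≈ 4.83 mg/L

Mixed DO = (21.7×9.39 + 4.88×3.20)/(21.7+4.88) = 219.4/26.58 = 8.254 mg/L.
Mixed L₀ = (21.7×1.20 + 4.88×129)/(26.58) = 655.6/26.58 = 24.66 mg/L.
Initial deficit D₀ = C_s − DO₀ = 10.1 − 8.254 = 1.846 mg/L.
t_c = (1/0.6940) ln[(1.06/0.366)(1 − 1.846×0.6940/(0.366×24.66))] = 1.441 × ln(2.485) = 1.312 d.
D_c = (0.366/1.06) × 24.66 × e^(−0.366×1.312) = 0.3453 × 24.66 × 0.6187 = 5.269 mg/L.
Minimum DO = 10.1 − 5.269 = 4.831 mg/L.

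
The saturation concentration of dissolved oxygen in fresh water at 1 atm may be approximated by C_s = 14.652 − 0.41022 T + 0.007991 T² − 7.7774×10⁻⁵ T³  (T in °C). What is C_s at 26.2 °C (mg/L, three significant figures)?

C_s = 14.652 − 0.41022×26.2 + 0.007991×26.2² − 7.7774×10⁻⁵×26.2³ = 7.991 mg/L.

C_s ≈ 7.99 mg/L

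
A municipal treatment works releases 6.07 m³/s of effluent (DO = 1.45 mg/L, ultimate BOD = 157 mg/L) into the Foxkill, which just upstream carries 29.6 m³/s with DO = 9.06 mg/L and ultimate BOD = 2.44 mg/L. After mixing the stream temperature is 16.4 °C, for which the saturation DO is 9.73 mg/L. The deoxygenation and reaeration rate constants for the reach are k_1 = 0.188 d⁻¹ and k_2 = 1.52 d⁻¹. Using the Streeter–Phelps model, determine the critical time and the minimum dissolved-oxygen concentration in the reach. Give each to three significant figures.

Mixed DO = (29.6×9.06 + 6.07×1.45)/(29.6+6.07) = 277.0/35.67 = 7.765 mg/L.
Mixed L₀ = (29.6×2.44 + 6.07×157)/(35.67) = 1025/35.67 = 28.74 mg/L.
Initial deficit D₀ = C_s − DO₀ = 9.73 − 7.765 = 1.965 mg/L.
t_c = (1/1.332) ln[(1.52/0.188)(1 − 1.965×1.332/(0.188×28.74))] = 0.7508 × ln(4.169) = 1.072 d.
D_c = (0.188/1.52) × 28.74 × e^(−0.188×1.072) = 0.1237 × 28.74 × 0.8175 = 2.906 mg/L.
Minimum DO = 9.73 − 2.906 = 6.824 mg/L.

t_c ≈ 1.07 d; minimum DO ≈ 6.82 mg/L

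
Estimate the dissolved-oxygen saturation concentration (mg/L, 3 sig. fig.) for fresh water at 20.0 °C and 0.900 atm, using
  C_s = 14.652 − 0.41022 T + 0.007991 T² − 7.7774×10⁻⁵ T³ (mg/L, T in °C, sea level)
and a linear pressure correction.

C_s ≈ 8.12 mg/L

At sea level: C_s = 14.652 − 0.41022×20.0 + 0.007991×20.0² − 7.7774×10⁻⁵×20.0³ = 9.022 mg/L.
Pressure correction: C_s' = 9.022 × 0.900 = 8.120 mg/L.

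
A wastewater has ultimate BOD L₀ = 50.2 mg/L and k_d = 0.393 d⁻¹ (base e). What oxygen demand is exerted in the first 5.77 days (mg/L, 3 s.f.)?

y_t = L₀(1 − e^(−k_d t)) = 50.2 × (1 − e^(−0.393×5.77))
= 50.2 × (1 − 0.1036) = 50.2 × 0.8964 = 45.00 mg/L.

y ≈ 45.0 mg/L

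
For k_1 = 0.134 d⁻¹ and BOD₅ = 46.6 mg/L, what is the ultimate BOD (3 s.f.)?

L₀ ≈ 95.4 mg/L

BOD₅ = L₀(1 − e^(−5k_1)) ⇒ L₀ = BOD₅ / (1 − e^(−5×0.134))
= 46.6 / (1 − 0.5117) = 46.6 / 0.4883 = 95.43 mg/L.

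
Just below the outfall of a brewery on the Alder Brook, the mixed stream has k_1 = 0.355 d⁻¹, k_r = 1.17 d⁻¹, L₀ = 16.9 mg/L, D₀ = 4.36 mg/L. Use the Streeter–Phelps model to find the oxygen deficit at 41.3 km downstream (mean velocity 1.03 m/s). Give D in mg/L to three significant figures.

D ≈ 4.50 mg/L

Travel time t = x/v = 41.3 km / (1.03 m/s) = 41300 m / 1.03 m/s = 40100 s = 0.4641 d.
k_1 L₀/(k_r−k_1) = 0.355×16.9/(1.17−0.355) = 5.999/0.8150 = 7.361 mg/L.
e^(−k_1 t) = e^(−0.355×0.4641) = 0.8481; e^(−k_r t) = e^(−1.17×0.4641) = 0.5810.
D = 7.361 × (0.8481 − 0.5810) + 4.36 × 0.5810 = 1.966 + 2.533 = 4.499 mg/L.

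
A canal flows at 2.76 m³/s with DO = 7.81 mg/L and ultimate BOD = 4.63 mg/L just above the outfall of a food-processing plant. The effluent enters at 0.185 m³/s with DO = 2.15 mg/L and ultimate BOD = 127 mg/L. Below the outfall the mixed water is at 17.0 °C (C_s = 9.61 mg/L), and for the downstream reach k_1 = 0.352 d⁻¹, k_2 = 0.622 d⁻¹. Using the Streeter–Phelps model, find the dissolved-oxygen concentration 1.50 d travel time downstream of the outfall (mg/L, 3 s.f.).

Mixed DO = (2.76×7.81 + 0.185×2.15)/(2.76+0.185) = 21.95/2.945 = 7.454 mg/L.
Mixed L₀ = (2.76×4.63 + 0.185×127)/(2.945) = 36.27/2.945 = 12.32 mg/L.
Initial deficit D₀ = C_s − DO₀ = 9.61 − 7.454 = 2.156 mg/L.
D(1.50) = [0.352×12.32/(0.622−0.352)](e^(−0.352×1.50) − e^(−0.622×1.50)) + 2.156 e^(−0.622×1.50)
= 16.06 × (0.5898 − 0.3934) + 2.156 × 0.3934 = 4.002 mg/L.
DO = 9.61 − 4.002 = 5.608 mg/L.

DO ≈ 5.61 mg/L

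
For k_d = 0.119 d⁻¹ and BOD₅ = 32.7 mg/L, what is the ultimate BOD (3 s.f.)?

BOD₅ = L₀(1 − e^(−5k_d)) ⇒ L₀ = BOD₅ / (1 − e^(−5×0.119))
= 32.7 / (1 − 0.5516) = 32.7 / 0.4484 = 72.92 mg/L.

L₀ ≈ 72.9 mg/L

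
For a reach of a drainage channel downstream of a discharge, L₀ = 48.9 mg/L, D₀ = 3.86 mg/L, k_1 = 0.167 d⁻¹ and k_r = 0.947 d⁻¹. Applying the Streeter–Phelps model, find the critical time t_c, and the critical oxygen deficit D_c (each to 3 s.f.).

With k_r/k_1 = 5.671 and 1 − D₀(k_r−k_1)/(k_1 L₀) = 0.6313,
t_c = ln(5.671 × 0.6313) / (0.947 − 0.167) = ln(3.580) / 0.7800 = 1.275/0.7800 = 1.635 d.
L(t_c) = L₀ e^(−k_1 t_c) = 48.9 × 0.7610 = 37.22 mg/L, and at the critical point k_r D_c = k_1 L, so D_c = (0.167/0.947) × 37.22 = 6.563 mg/L.

t_c ≈ 1.64 d; D_c ≈ 6.56 mg/L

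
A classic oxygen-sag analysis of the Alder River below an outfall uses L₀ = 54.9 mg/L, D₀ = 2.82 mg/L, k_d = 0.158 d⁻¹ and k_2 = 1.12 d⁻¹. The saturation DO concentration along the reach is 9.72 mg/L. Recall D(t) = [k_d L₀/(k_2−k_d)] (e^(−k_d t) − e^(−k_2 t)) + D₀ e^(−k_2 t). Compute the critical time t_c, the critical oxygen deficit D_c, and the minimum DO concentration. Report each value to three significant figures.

t_c ≈ 1.65 d; D_c ≈ 5.97 mg/L; min DO ≈ 3.75 mg/L

t_c = [1/(k_2−k_d)] ln[(k_2/k_d)(1 − D₀(k_2−k_d)/(k_d L₀))]
= [1/(1.12−0.158)] ln[(1.12/0.158)(1 − 2.82×0.9620/(0.158×54.9))]
= (1/0.9620) ln[7.089 × 0.6873] = 1.040 × ln(4.872) = 1.040 × 1.583 = 1.646 d.
L(t_c) = L₀ e^(−k_d t_c) = 54.9 × 0.7710 = 42.33 mg/L, and at the critical point k_2 D_c = k_d L, so D_c = (0.158/1.12) × 42.33 = 5.971 mg/L.
Minimum DO = C_s − D_c = 9.72 − 5.971 = 3.749 mg/L.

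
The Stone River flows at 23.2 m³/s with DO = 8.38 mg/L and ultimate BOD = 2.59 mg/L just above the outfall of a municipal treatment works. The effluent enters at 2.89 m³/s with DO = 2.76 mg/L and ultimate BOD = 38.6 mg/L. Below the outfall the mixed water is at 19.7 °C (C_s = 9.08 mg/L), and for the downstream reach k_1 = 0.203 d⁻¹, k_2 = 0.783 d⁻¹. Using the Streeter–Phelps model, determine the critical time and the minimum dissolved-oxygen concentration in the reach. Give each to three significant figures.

Mixed DO = (23.2×8.38 + 2.89×2.76)/(23.2+2.89) = 202.4/26.09 = 7.757 mg/L.
Mixed L₀ = (23.2×2.59 + 2.89×38.6)/(26.09) = 171.6/26.09 = 6.579 mg/L.
Initial deficit D₀ = C_s − DO₀ = 9.08 − 7.757 = 1.323 mg/L.
t_c = (1/0.5800) ln[(0.783/0.203)(1 − 1.323×0.5800/(0.203×6.579))] = 1.724 × ln(1.642) = 0.8547 d.
D_c = (0.203/0.783) × 6.579 × e^(−0.203×0.8547) = 0.2593 × 6.579 × 0.8407 = 1.434 mg/L.
Minimum DO = 9.08 − 1.434 = 7.646 mg/L.

t_c ≈ 0.855 d; minimum DO ≈ 7.65 mg/L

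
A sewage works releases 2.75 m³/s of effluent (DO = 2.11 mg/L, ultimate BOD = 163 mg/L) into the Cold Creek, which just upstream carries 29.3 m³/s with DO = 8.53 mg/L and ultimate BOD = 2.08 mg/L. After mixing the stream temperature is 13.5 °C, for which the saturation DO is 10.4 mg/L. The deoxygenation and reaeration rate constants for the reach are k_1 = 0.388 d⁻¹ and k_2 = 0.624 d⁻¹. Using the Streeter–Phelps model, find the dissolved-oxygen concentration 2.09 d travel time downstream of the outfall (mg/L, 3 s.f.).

DO ≈ 5.22 mg/L

Mixed DO = (29.3×8.53 + 2.75×2.11)/(29.3+2.75) = 255.7/32.05 = 7.979 mg/L.
Mixed L₀ = (29.3×2.08 + 2.75×163)/(32.05) = 509.2/32.05 = 15.89 mg/L.
Initial deficit D₀ = C_s − DO₀ = 10.4 − 7.979 = 2.421 mg/L.
D(2.09) = [0.388×15.89/(0.624−0.388)](e^(−0.388×2.09) − e^(−0.624×2.09)) + 2.421 e^(−0.624×2.09)
= 26.12 × (0.4444 − 0.2714) + 2.421 × 0.2714 = 5.177 mg/L.
DO = 10.4 − 5.177 = 5.223 mg/L.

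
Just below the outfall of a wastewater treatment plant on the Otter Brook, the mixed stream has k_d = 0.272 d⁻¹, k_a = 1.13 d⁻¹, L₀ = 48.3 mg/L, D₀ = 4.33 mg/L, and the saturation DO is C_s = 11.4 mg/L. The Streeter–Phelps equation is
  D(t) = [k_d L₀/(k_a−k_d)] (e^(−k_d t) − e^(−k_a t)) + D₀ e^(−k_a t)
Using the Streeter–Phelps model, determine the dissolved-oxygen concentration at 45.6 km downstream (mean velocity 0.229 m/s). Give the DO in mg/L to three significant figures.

Travel time t = x/v = 45.6 km / (0.229 m/s) = 45600 m / 0.229 m/s = 199100 s = 2.305 d.
k_d L₀/(k_a−k_d) = 0.272×48.3/(1.13−0.272) = 13.14/0.8580 = 15.31 mg/L.
e^(−k_d t) = e^(−0.272×2.305) = 0.5343; e^(−k_a t) = e^(−1.13×2.305) = 0.07395.
D = 15.31 × (0.5343 − 0.07395) + 4.33 × 0.07395 = 7.048 + 0.3202 = 7.368 mg/L.
DO = C_s − D = 11.4 − 7.368 = 4.032 mg/L.

DO ≈ 4.03 mg/L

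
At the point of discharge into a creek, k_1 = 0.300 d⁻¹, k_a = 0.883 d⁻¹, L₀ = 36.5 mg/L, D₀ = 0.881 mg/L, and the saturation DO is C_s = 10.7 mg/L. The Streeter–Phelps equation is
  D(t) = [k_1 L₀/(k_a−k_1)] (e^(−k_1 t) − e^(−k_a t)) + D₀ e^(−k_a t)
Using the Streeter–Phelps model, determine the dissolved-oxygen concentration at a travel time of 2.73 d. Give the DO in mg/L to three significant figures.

DO ≈ 4.03 mg/L

k_1 L₀/(k_a−k_1) = 0.300×36.5/(0.883−0.300) = 10.95/0.5830 = 18.78 mg/L.
e^(−k_1 t) = e^(−0.300×2.730) = 0.4409; e^(−k_a t) = e^(−0.883×2.730) = 0.08976.
D = 18.78 × (0.4409 − 0.08976) + 0.881 × 0.08976 = 6.595 + 0.07908 = 6.674 mg/L.
DO = C_s − D = 10.7 − 6.674 = 4.026 mg/L.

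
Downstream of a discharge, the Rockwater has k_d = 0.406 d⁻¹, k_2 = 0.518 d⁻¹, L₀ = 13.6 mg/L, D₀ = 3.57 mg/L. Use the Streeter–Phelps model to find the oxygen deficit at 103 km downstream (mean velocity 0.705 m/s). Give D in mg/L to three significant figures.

D ≈ 5.77 mg/L

Travel time t = x/v = 103 km / (0.705 m/s) = 103000 m / 0.705 m/s = 146100 s = 1.691 d.
k_d L₀/(k_2−k_d) = 0.406×13.6/(0.518−0.406) = 5.522/0.1120 = 49.30 mg/L.
e^(−k_d t) = e^(−0.406×1.691) = 0.5033; e^(−k_2 t) = e^(−0.518×1.691) = 0.4165.
D = 49.30 × (0.5033 − 0.4165) + 3.57 × 0.4165 = 4.281 + 1.487 = 5.768 mg/L.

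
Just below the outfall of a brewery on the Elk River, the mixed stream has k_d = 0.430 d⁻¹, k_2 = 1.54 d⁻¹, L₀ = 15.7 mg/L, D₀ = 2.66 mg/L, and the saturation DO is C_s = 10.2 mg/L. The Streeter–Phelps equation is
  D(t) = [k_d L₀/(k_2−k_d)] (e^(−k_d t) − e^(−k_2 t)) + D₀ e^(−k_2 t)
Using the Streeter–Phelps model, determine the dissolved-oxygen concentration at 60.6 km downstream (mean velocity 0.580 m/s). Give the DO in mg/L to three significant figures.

Travel time t = x/v = 60.6 km / (0.580 m/s) = 60600 m / 0.580 m/s = 104500 s = 1.209 d.
k_d L₀/(k_2−k_d) = 0.430×15.7/(1.54−0.430) = 6.751/1.110 = 6.082 mg/L.
e^(−k_d t) = e^(−0.430×1.209) = 0.5945; e^(−k_2 t) = e^(−1.54×1.209) = 0.1553.
D = 6.082 × (0.5945 − 0.1553) + 2.66 × 0.1553 = 2.671 + 0.4131 = 3.084 mg/L.
DO = C_s − D = 10.2 − 3.084 = 7.116 mg/L.

DO ≈ 7.12 mg/L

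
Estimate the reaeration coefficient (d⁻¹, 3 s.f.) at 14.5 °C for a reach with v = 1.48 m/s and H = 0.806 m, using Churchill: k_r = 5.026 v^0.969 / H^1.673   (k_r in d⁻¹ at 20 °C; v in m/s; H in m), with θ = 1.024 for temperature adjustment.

k_r ≈ 9.25 d⁻¹

k_r(20) = 5.026 × 1.48^0.969 / 0.806^1.673 = 5.026 × 1.462 / 0.6971 = 10.54 d⁻¹.
k_r(14.5) = 10.54 × 1.024^(14.5−20) = 10.54 × 0.8777 = 9.252 d⁻¹.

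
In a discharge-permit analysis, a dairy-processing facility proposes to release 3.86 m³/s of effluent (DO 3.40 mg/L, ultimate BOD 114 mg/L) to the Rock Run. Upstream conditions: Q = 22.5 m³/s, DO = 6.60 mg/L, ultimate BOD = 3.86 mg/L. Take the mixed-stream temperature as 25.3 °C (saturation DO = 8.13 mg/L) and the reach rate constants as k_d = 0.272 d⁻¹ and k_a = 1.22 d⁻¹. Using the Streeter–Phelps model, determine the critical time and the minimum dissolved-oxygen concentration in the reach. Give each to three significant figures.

Mixed DO = (22.5×6.60 + 3.86×3.40)/(22.5+3.86) = 161.6/26.36 = 6.131 mg/L.
Mixed L₀ = (22.5×3.86 + 3.86×114)/(26.36) = 526.9/26.36 = 19.99 mg/L.
Initial deficit D₀ = C_s − DO₀ = 8.13 − 6.131 = 1.999 mg/L.
t_c = (1/0.9480) ln[(1.22/0.272)(1 − 1.999×0.9480/(0.272×19.99))] = 1.055 × ln(2.922) = 1.131 d.
D_c = (0.272/1.22) × 19.99 × e^(−0.272×1.131) = 0.2230 × 19.99 × 0.7352 = 3.276 mg/L.
Minimum DO = 8.13 − 3.276 = 4.854 mg/L.

t_c ≈ 1.13 d; minimum DO ≈ 4.85 mg/L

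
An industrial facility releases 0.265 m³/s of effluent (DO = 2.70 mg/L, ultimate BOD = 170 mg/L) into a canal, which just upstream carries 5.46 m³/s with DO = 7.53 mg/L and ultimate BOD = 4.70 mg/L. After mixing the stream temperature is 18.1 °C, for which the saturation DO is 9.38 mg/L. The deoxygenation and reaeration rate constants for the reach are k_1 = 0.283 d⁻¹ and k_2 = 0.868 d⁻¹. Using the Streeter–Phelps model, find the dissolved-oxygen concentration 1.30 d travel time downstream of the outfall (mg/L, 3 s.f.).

DO ≈ 6.51 mg/L

Mixed DO = (5.46×7.53 + 0.265×2.70)/(5.46+0.265) = 41.83/5.725 = 7.306 mg/L.
Mixed L₀ = (5.46×4.70 + 0.265×170)/(5.725) = 70.71/5.725 = 12.35 mg/L.
Initial deficit D₀ = C_s − DO₀ = 9.38 − 7.306 = 2.074 mg/L.
D(1.30) = [0.283×12.35/(0.868−0.283)](e^(−0.283×1.30) − e^(−0.868×1.30)) + 2.074 e^(−0.868×1.30)
= 5.975 × (0.6922 − 0.3236) + 2.074 × 0.3236 = 2.874 mg/L.
DO = 9.38 − 2.874 = 6.506 mg/L.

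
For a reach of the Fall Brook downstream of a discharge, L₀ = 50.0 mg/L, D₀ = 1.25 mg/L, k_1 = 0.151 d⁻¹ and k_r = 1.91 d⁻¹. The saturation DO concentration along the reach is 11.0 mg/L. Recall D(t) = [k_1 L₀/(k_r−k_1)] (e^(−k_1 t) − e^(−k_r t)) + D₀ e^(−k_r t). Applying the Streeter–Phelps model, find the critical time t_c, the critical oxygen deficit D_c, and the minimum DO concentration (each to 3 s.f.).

t_c ≈ 1.25 d; D_c ≈ 3.27 mg/L; min DO ≈ 7.73 mg/L

At the critical point dD/dt = 0, so k_1 L₀ e^(−k_1 t) = k_r D. Substituting D(t) from the Streeter–Phelps equation and solving for t gives
t_c = ln[(k_r/k_1)(1 − D₀(k_r−k_1)/(k_1 L₀))] / (k_r−k_1).
Here k_r−k_1 = 1.759 d⁻¹ and 1 − D₀(k_r−k_1)/(k_1 L₀) = 1 − 1.25×1.759/(0.151×50.0) = 0.7088, so
t_c = ln(12.65 × 0.7088) / 1.759 = 2.193 / 1.759 = 1.247 d.
D_c = (k_1/k_r) L₀ e^(−k_1 t_c) = (0.151/1.91) × 50.0 × e^(−0.151×1.247) = 0.07906 × 50.0 × 0.8284 = 3.274 mg/L.
Minimum DO = C_s − D_c = 11.0 − 3.274 = 7.726 mg/L.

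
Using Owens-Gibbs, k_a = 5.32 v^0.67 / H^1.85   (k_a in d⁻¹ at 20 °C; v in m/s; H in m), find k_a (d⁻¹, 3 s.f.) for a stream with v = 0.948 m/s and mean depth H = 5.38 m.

k_a ≈ 0.228 d⁻¹

k_a = 5.32 × 0.948^0.67 / 5.38^1.85 = 5.32 × 0.9649 / 22.49 = 0.2283 d⁻¹.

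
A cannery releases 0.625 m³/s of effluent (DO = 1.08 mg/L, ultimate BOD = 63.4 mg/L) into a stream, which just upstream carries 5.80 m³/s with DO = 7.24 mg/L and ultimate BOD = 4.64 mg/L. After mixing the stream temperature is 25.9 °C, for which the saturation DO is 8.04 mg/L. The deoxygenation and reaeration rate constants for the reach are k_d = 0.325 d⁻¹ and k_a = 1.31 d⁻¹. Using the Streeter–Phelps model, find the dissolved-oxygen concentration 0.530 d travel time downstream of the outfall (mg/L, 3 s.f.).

DO ≈ 6.17 mg/L

Mixed DO = (5.80×7.24 + 0.625×1.08)/(5.80+0.625) = 42.67/6.425 = 6.641 mg/L.
Mixed L₀ = (5.80×4.64 + 0.625×63.4)/(6.425) = 66.54/6.425 = 10.36 mg/L.
Initial deficit D₀ = C_s − DO₀ = 8.04 − 6.641 = 1.399 mg/L.
D(0.530) = [0.325×10.36/(1.31−0.325)](e^(−0.325×0.530) − e^(−1.31×0.530)) + 1.399 e^(−1.31×0.530)
= 3.417 × (0.8418 − 0.4994) + 1.399 × 0.4994 = 1.869 mg/L.
DO = 8.04 − 1.869 = 6.171 mg/L.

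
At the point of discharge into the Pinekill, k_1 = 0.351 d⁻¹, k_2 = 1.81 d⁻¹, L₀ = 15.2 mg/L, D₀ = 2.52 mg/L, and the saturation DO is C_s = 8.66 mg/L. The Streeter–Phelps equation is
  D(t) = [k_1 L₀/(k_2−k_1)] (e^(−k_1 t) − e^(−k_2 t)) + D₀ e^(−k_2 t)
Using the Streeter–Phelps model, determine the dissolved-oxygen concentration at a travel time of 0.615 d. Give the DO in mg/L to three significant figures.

k_1 L₀/(k_2−k_1) = 0.351×15.2/(1.81−0.351) = 5.335/1.459 = 3.657 mg/L.
e^(−k_1 t) = e^(−0.351×0.6150) = 0.8058; e^(−k_2 t) = e^(−1.81×0.6150) = 0.3285.
D = 3.657 × (0.8058 − 0.3285) + 2.52 × 0.3285 = 1.745 + 0.8279 = 2.573 mg/L.
DO = C_s − D = 8.66 − 2.573 = 6.087 mg/L.

DO ≈ 6.09 mg/L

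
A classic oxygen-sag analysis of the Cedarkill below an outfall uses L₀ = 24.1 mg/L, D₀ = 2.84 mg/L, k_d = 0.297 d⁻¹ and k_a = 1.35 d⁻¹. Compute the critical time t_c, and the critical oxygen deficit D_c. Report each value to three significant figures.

t_c ≈ 0.924 d; D_c ≈ 4.03 mg/L

At the critical point dD/dt = 0, so k_d L₀ e^(−k_d t) = k_a D. Substituting D(t) from the Streeter–Phelps equation and solving for t gives
t_c = ln[(k_a/k_d)(1 − D₀(k_a−k_d)/(k_d L₀))] / (k_a−k_d).
Here k_a−k_d = 1.053 d⁻¹ and 1 − D₀(k_a−k_d)/(k_d L₀) = 1 − 2.84×1.053/(0.297×24.1) = 0.5822, so
t_c = ln(4.545 × 0.5822) / 1.053 = 0.9732 / 1.053 = 0.9242 d.
L(t_c) = L₀ e^(−k_d t_c) = 24.1 × 0.7600 = 18.32 mg/L, and at the critical point k_a D_c = k_d L, so D_c = (0.297/1.35) × 18.32 = 4.029 mg/L.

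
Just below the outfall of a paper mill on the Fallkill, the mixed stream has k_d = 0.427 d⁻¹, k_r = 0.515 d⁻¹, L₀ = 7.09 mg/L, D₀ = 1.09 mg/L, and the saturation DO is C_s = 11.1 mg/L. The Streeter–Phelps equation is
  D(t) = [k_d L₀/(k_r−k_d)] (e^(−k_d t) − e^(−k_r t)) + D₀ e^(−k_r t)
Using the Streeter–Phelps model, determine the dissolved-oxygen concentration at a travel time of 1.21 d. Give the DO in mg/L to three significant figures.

DO ≈ 8.44 mg/L

k_d L₀/(k_r−k_d) = 0.427×7.09/(0.515−0.427) = 3.027/0.08800 = 34.40 mg/L.
e^(−k_d t) = e^(−0.427×1.210) = 0.5965; e^(−k_r t) = e^(−0.515×1.210) = 0.5363.
D = 34.40 × (0.5965 − 0.5363) + 1.09 × 0.5363 = 2.073 + 0.5845 = 2.657 mg/L.
DO = C_s − D = 11.1 − 2.657 = 8.443 mg/L.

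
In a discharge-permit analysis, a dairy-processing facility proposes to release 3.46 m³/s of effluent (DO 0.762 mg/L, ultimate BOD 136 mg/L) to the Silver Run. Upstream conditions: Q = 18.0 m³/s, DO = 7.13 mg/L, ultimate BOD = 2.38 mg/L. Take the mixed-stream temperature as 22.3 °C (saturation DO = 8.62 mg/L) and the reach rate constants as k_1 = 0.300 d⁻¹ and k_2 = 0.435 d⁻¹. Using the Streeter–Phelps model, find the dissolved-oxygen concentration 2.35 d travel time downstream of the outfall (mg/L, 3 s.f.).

DO ≈ 0.573 mg/L

Mixed DO = (18.0×7.13 + 3.46×0.762)/(18.0+3.46) = 131.0/21.46 = 6.103 mg/L.
Mixed L₀ = (18.0×2.38 + 3.46×136)/(21.46) = 513.4/21.46 = 23.92 mg/L.
Initial deficit D₀ = C_s − DO₀ = 8.62 − 6.103 = 2.517 mg/L.
D(2.35) = [0.300×23.92/(0.435−0.300)](e^(−0.300×2.35) − e^(−0.435×2.35)) + 2.517 e^(−0.435×2.35)
= 53.16 × (0.4941 − 0.3598) + 2.517 × 0.3598 = 8.047 mg/L.
DO = 8.62 − 8.047 = 0.5734 mg/L.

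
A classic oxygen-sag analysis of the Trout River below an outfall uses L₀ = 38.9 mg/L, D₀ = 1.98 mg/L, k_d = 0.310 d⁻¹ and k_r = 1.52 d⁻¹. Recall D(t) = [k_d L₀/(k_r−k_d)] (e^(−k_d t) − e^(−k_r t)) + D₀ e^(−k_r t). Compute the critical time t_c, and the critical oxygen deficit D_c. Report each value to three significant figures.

With k_r/k_d = 4.903 and 1 − D₀(k_r−k_d)/(k_d L₀) = 0.8013,
t_c = ln(4.903 × 0.8013) / (1.52 − 0.310) = ln(3.929) / 1.210 = 1.368/1.210 = 1.131 d.
L(t_c) = L₀ e^(−k_d t_c) = 38.9 × 0.7043 = 27.40 mg/L, and at the critical point k_r D_c = k_d L, so D_c = (0.310/1.52) × 27.40 = 5.587 mg/L.

t_c ≈ 1.13 d; D_c ≈ 5.59 mg/L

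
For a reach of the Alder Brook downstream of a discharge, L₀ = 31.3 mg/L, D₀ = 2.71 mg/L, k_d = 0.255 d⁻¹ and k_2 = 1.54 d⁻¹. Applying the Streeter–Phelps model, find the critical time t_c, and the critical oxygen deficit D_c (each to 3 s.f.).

At the critical point dD/dt = 0, so k_d L₀ e^(−k_d t) = k_2 D. Substituting D(t) from the Streeter–Phelps equation and solving for t gives
t_c = ln[(k_2/k_d)(1 − D₀(k_2−k_d)/(k_d L₀))] / (k_2−k_d).
Here k_2−k_d = 1.285 d⁻¹ and 1 − D₀(k_2−k_d)/(k_d L₀) = 1 − 2.71×1.285/(0.255×31.3) = 0.5637, so
t_c = ln(6.039 × 0.5637) / 1.285 = 1.225 / 1.285 = 0.9533 d.
D_c = (k_d/k_2) L₀ e^(−k_d t_c) = (0.255/1.54) × 31.3 × e^(−0.255×0.9533) = 0.1656 × 31.3 × 0.7842 = 4.064 mg/L.

t_c ≈ 0.953 d; D_c ≈ 4.06 mg/L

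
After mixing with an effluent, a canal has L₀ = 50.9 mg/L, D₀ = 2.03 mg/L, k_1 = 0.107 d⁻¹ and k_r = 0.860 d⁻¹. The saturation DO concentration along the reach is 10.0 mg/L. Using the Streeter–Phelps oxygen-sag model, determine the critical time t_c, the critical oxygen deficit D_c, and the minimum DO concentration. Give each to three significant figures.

t_c ≈ 2.33 d; D_c ≈ 4.94 mg/L; min DO ≈ 5.06 mg/L

At the critical point dD/dt = 0, so k_1 L₀ e^(−k_1 t) = k_r D. Substituting D(t) from the Streeter–Phelps equation and solving for t gives
t_c = ln[(k_r/k_1)(1 − D₀(k_r−k_1)/(k_1 L₀))] / (k_r−k_1).
Here k_r−k_1 = 0.7530 d⁻¹ and 1 − D₀(k_r−k_1)/(k_1 L₀) = 1 − 2.03×0.7530/(0.107×50.9) = 0.7193, so
t_c = ln(8.037 × 0.7193) / 0.7530 = 1.755 / 0.7530 = 2.330 d.
L(t_c) = L₀ e^(−k_1 t_c) = 50.9 × 0.7793 = 39.67 mg/L, and at the critical point k_r D_c = k_1 L, so D_c = (0.107/0.860) × 39.67 = 4.935 mg/L.
Minimum DO = C_s − D_c = 10.0 − 4.935 = 5.065 mg/L.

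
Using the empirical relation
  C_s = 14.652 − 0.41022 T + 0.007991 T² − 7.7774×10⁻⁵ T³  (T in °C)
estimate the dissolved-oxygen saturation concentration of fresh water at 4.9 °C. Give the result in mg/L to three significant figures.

C_s ≈ 12.8 mg/L

C_s = 14.652 − 0.41022×4.9 + 0.007991×4.9² − 7.7774×10⁻⁵×4.9³ = 12.82 mg/L.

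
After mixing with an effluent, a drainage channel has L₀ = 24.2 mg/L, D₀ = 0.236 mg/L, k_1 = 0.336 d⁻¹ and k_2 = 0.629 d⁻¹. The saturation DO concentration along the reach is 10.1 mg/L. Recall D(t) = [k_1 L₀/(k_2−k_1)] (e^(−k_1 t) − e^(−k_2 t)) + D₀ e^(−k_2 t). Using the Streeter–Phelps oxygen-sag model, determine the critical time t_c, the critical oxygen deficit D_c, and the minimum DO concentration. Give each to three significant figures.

t_c = [1/(k_2−k_1)] ln[(k_2/k_1)(1 − D₀(k_2−k_1)/(k_1 L₀))]
= [1/(0.629−0.336)] ln[(0.629/0.336)(1 − 0.236×0.2930/(0.336×24.2))]
= (1/0.2930) ln[1.872 × 0.9915] = 3.413 × ln(1.856) = 3.413 × 0.6185 = 2.111 d.
D_c = (k_1/k_2) L₀ e^(−k_1 t_c) = (0.336/0.629) × 24.2 × e^(−0.336×2.111) = 0.5342 × 24.2 × 0.4920 = 6.360 mg/L.
Minimum DO = C_s − D_c = 10.1 − 6.360 = 3.740 mg/L.

t_c ≈ 2.11 d; D_c ≈ 6.36 mg/L; min DO ≈ 3.74 mg/L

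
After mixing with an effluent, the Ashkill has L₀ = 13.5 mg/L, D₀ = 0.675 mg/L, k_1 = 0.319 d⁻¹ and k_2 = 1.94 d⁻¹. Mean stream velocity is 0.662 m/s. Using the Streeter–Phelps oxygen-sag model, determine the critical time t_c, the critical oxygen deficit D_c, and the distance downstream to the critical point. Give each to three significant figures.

t_c ≈ 0.933 d; D_c ≈ 1.65 mg/L; x_c ≈ 53.4 km

At the critical point dD/dt = 0, so k_1 L₀ e^(−k_1 t) = k_2 D. Substituting D(t) from the Streeter–Phelps equation and solving for t gives
t_c = ln[(k_2/k_1)(1 − D₀(k_2−k_1)/(k_1 L₀))] / (k_2−k_1).
Here k_2−k_1 = 1.621 d⁻¹ and 1 − D₀(k_2−k_1)/(k_1 L₀) = 1 − 0.675×1.621/(0.319×13.5) = 0.7459, so
t_c = ln(6.082 × 0.7459) / 1.621 = 1.512 / 1.621 = 0.9328 d.
L(t_c) = L₀ e^(−k_1 t_c) = 13.5 × 0.7426 = 10.03 mg/L, and at the critical point k_2 D_c = k_1 L, so D_c = (0.319/1.94) × 10.03 = 1.648 mg/L.
x_c = v t_c = 0.662 m/s × 0.9328 d × 86400 s/d = 53360 m ≈ 53.4 km.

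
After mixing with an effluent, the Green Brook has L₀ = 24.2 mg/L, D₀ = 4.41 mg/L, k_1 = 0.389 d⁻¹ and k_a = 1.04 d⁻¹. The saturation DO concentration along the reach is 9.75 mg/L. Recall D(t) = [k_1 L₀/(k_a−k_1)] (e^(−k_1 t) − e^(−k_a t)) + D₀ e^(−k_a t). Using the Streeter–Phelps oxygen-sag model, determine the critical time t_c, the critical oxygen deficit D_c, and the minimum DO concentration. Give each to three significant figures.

t_c ≈ 0.952 d; D_c ≈ 6.25 mg/L; min DO ≈ 3.50 mg/L

At the critical point dD/dt = 0, so k_1 L₀ e^(−k_1 t) = k_a D. Substituting D(t) from the Streeter–Phelps equation and solving for t gives
t_c = ln[(k_a/k_1)(1 − D₀(k_a−k_1)/(k_1 L₀))] / (k_a−k_1).
Here k_a−k_1 = 0.6510 d⁻¹ and 1 − D₀(k_a−k_1)/(k_1 L₀) = 1 − 4.41×0.6510/(0.389×24.2) = 0.6950, so
t_c = ln(2.674 × 0.6950) / 0.6510 = 0.6196 / 0.6510 = 0.9518 d.
D_c = (k_1/k_a) L₀ e^(−k_1 t_c) = (0.389/1.04) × 24.2 × e^(−0.389×0.9518) = 0.3740 × 24.2 × 0.6906 = 6.251 mg/L.
Minimum DO = C_s − D_c = 9.75 − 6.251 = 3.499 mg/L.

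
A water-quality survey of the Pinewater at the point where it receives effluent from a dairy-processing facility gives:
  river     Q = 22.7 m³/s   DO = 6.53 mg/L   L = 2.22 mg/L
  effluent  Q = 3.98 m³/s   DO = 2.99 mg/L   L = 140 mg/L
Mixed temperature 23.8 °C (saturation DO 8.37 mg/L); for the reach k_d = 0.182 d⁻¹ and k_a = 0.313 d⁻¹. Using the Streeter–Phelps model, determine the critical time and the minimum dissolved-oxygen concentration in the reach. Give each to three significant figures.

t_c ≈ 3.55 d; minimum DO ≈ 1.42 mg/L

Mixed DO = (22.7×6.53 + 3.98×2.99)/(22.7+3.98) = 160.1/26.68 = 6.002 mg/L.
Mixed L₀ = (22.7×2.22 + 3.98×140)/(26.68) = 607.6/26.68 = 22.77 mg/L.
Initial deficit D₀ = C_s − DO₀ = 8.37 − 6.002 = 2.368 mg/L.
t_c = (1/0.1310) ln[(0.313/0.182)(1 − 2.368×0.1310/(0.182×22.77))] = 7.634 × ln(1.591) = 3.545 d.
D_c = (0.182/0.313) × 22.77 × e^(−0.182×3.545) = 0.5815 × 22.77 × 0.5246 = 6.946 mg/L.
Minimum DO = 8.37 − 6.946 = 1.424 mg/L.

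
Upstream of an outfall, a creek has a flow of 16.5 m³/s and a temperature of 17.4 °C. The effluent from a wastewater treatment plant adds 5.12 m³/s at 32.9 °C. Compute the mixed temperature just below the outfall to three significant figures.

21.1 °C

Flow-weighted mixing: C = (Q_r C_r + Q_w C_w)/(Q_r + Q_w)
= (16.5×17.4 + 5.12×32.9)/(16.5 + 5.12) = 455.5/21.62 = 21.07 °C.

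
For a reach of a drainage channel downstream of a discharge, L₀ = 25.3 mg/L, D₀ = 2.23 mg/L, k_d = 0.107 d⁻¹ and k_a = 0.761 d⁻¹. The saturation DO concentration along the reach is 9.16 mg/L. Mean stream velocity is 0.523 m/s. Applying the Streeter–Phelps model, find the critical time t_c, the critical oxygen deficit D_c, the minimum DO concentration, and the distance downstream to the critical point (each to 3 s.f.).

t_c ≈ 1.82 d; D_c ≈ 2.93 mg/L; min DO ≈ 6.23 mg/L; x_c ≈ 82.1 km

t_c = [1/(k_a−k_d)] ln[(k_a/k_d)(1 − D₀(k_a−k_d)/(k_d L₀))]
= [1/(0.761−0.107)] ln[(0.761/0.107)(1 − 2.23×0.6540/(0.107×25.3))]
= (1/0.6540) ln[7.112 × 0.4613] = 1.529 × ln(3.281) = 1.529 × 1.188 = 1.817 d.
L(t_c) = L₀ e^(−k_d t_c) = 25.3 × 0.8234 = 20.83 mg/L, and at the critical point k_a D_c = k_d L, so D_c = (0.107/0.761) × 20.83 = 2.929 mg/L.
Minimum DO = C_s − D_c = 9.16 − 2.929 = 6.231 mg/L.
x_c = v t_c = 0.523 m/s × 1.817 d × 86400 s/d = 82080 m ≈ 82.1 km.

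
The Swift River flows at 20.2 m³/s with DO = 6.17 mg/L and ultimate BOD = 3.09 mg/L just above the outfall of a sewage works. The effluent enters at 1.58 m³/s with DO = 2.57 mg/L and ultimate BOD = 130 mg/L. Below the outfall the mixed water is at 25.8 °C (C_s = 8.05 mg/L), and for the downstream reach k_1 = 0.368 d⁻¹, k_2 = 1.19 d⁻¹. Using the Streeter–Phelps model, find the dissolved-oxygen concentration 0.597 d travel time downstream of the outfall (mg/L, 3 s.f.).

Mixed DO = (20.2×6.17 + 1.58×2.57)/(20.2+1.58) = 128.7/21.78 = 5.909 mg/L.
Mixed L₀ = (20.2×3.09 + 1.58×130)/(21.78) = 267.8/21.78 = 12.30 mg/L.
Initial deficit D₀ = C_s − DO₀ = 8.05 − 5.909 = 2.141 mg/L.
D(0.597) = [0.368×12.30/(1.19−0.368)](e^(−0.368×0.597) − e^(−1.19×0.597)) + 2.141 e^(−1.19×0.597)
= 5.505 × (0.8028 − 0.4914) + 2.141 × 0.4914 = 2.766 mg/L.
DO = 8.05 − 2.766 = 5.284 mg/L.

DO ≈ 5.28 mg/L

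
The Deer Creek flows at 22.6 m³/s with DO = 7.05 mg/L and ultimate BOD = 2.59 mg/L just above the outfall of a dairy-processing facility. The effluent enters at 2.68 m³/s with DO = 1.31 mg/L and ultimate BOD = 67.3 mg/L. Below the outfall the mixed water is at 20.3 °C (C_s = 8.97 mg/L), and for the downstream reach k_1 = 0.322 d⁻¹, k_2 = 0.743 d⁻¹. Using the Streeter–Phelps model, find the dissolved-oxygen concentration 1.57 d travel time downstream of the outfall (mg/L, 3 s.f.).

Mixed DO = (22.6×7.05 + 2.68×1.31)/(22.6+2.68) = 162.8/25.28 = 6.441 mg/L.
Mixed L₀ = (22.6×2.59 + 2.68×67.3)/(25.28) = 238.9/25.28 = 9.450 mg/L.
Initial deficit D₀ = C_s − DO₀ = 8.97 − 6.441 = 2.529 mg/L.
D(1.57) = [0.322×9.450/(0.743−0.322)](e^(−0.322×1.57) − e^(−0.743×1.57)) + 2.529 e^(−0.743×1.57)
= 7.228 × (0.6032 − 0.3115) + 2.529 × 0.3115 = 2.896 mg/L.
DO = 8.97 − 2.896 = 6.074 mg/L.

DO ≈ 6.07 mg/L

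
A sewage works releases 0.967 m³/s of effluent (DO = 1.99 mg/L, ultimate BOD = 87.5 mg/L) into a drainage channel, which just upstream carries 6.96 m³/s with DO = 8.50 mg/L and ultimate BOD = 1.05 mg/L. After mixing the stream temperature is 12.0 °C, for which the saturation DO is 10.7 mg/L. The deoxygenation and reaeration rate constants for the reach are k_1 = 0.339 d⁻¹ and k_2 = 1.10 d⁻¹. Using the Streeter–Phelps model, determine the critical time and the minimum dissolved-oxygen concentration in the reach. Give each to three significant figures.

t_c ≈ 0.408 d; minimum DO ≈ 7.59 mg/L

Mixed DO = (6.96×8.50 + 0.967×1.99)/(6.96+0.967) = 61.08/7.927 = 7.706 mg/L.
Mixed L₀ = (6.96×1.05 + 0.967×87.5)/(7.927) = 91.92/7.927 = 11.60 mg/L.
Initial deficit D₀ = C_s − DO₀ = 10.7 − 7.706 = 2.994 mg/L.
t_c = (1/0.7610) ln[(1.10/0.339)(1 − 2.994×0.7610/(0.339×11.60))] = 1.314 × ln(1.364) = 0.4079 d.
D_c = (0.339/1.10) × 11.60 × e^(−0.339×0.4079) = 0.3082 × 11.60 × 0.8708 = 3.112 mg/L.
Minimum DO = 10.7 − 3.112 = 7.588 mg/L.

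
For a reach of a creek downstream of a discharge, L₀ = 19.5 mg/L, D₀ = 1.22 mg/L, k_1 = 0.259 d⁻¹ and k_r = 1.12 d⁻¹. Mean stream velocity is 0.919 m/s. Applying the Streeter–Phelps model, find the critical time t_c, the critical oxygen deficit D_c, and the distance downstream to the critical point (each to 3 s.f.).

t_c ≈ 1.43 d; D_c ≈ 3.11 mg/L; x_c ≈ 114 km

At the critical point dD/dt = 0, so k_1 L₀ e^(−k_1 t) = k_r D. Substituting D(t) from the Streeter–Phelps equation and solving for t gives
t_c = ln[(k_r/k_1)(1 − D₀(k_r−k_1)/(k_1 L₀))] / (k_r−k_1).
Here k_r−k_1 = 0.8610 d⁻¹ and 1 − D₀(k_r−k_1)/(k_1 L₀) = 1 − 1.22×0.8610/(0.259×19.5) = 0.7920, so
t_c = ln(4.324 × 0.7920) / 0.8610 = 1.231 / 0.8610 = 1.430 d.
D_c = (k_1/k_r) L₀ e^(−k_1 t_c) = (0.259/1.12) × 19.5 × e^(−0.259×1.430) = 0.2312 × 19.5 × 0.6905 = 3.114 mg/L.
x_c = v t_c = 0.919 m/s × 1.430 d × 86400 s/d = 113500 m ≈ 114 km.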